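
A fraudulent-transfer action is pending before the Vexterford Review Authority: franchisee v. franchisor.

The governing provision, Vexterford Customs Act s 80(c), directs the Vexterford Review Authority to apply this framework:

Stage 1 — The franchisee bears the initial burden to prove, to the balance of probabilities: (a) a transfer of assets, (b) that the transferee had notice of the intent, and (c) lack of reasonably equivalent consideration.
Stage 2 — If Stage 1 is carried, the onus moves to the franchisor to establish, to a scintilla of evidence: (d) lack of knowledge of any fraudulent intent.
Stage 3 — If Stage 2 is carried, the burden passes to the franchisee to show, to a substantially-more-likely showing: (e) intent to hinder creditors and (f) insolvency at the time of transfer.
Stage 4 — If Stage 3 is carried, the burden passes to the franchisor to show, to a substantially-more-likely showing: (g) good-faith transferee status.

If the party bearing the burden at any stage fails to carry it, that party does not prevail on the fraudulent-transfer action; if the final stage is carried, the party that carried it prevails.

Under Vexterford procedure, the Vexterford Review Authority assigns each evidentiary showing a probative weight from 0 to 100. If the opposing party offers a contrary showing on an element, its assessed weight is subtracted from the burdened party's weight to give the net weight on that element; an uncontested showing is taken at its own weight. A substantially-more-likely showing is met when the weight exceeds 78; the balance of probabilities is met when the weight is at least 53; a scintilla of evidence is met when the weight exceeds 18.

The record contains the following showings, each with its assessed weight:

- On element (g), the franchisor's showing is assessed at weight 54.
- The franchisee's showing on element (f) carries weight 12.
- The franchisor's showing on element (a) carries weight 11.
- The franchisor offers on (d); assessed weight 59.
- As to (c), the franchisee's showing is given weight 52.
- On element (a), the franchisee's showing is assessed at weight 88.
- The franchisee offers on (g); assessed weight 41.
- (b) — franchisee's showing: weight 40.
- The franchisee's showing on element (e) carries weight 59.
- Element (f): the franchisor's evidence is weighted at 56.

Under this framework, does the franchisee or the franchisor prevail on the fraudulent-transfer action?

franchisor

At Stage 1 the franchisee must meet the balance of probabilities (weight is at least 53): on (a) the weight is 88 less the opposing 11 gives net 77, which does reach 53, so (a) meets the standard; on (b) the weight is 40, which does not reach 53, so (b) does not meet the standard; on (c) the weight is 52, < 53, so (c) does not meet the standard.
  The franchisee does not carry Stage 1.
The analysis ends at Stage 1; the franchisor prevails.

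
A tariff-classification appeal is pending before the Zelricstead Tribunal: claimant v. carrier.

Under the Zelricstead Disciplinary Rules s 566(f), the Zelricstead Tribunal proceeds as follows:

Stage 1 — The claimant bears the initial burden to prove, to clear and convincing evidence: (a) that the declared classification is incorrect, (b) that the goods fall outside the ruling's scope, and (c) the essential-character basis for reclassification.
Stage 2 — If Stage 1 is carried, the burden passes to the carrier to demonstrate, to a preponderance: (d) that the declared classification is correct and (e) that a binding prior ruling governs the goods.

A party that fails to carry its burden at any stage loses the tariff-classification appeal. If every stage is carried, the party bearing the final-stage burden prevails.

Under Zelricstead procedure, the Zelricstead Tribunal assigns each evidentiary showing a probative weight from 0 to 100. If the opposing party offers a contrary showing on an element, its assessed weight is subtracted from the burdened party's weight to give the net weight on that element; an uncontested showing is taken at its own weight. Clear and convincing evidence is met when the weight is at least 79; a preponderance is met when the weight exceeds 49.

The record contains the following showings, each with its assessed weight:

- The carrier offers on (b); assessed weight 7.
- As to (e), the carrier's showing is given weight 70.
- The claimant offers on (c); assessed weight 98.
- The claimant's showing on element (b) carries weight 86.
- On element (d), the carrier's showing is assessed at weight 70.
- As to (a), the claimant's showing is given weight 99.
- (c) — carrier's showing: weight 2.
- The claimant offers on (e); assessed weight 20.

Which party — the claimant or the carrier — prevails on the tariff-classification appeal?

Stage 1 — burden on claimant; standard: clear and convincing evidence (weight is at least 79).
    (a): 99 ≥ 79 [met]
    (b): 86 − 7 = 79 ≥ 79 [met]
    (c): 98 − 2 = 96 ≥ 79 [met]
  Stage 1 carried; the burden shifts to the carrier.
Stage 2 — burden on carrier; standard: a preponderance (weight exceeds 49).
    (d): 70 > 49 [met]
    (e): 70 − 20 = 50 > 49 [met]
  All elements met at the final stage.
All stages carried — the carrier prevails.

carrier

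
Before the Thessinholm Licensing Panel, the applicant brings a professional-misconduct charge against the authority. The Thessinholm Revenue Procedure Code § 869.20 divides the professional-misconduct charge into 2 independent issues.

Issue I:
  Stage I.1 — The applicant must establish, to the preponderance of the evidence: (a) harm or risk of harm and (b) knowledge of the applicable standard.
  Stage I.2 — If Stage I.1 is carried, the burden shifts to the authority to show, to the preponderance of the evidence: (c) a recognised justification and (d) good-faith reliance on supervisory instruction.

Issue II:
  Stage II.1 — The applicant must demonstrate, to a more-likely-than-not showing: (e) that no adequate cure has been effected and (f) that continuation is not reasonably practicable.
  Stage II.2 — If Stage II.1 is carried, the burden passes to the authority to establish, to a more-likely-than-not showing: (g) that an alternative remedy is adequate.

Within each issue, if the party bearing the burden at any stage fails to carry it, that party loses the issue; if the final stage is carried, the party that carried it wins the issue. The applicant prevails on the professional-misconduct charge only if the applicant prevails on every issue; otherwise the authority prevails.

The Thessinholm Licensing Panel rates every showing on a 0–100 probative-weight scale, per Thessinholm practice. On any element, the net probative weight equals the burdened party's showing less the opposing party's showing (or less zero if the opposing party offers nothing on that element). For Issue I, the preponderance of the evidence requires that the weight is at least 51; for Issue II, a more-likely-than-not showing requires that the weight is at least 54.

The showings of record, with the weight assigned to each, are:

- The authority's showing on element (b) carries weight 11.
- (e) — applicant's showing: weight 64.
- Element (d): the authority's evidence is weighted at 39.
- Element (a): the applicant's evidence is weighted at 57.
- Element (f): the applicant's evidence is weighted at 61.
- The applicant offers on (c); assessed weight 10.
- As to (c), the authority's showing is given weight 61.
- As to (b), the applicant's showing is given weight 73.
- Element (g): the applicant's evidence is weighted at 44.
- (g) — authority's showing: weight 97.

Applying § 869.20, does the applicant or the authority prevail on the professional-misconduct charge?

— Issue I —
At Stage I.1 the applicant must meet the preponderance of the evidence (weight is at least 51): on (a) the weight is 57, which does reach 51, so (a) meets the standard; on (b) the weight is 73 less the opposing 11 gives net 62, ≥ 51, so (b) meets the standard.
  The applicant carries Stage I.1; the authority now bears the burden.
At Stage I.2 the authority must meet the preponderance of the evidence (weight is at least 51): on (c) the weight is 61 less the opposing 10 gives net 51, which does reach 51, so (c) meets the standard; on (d) the weight is 39, < 51, so (d) does not meet the standard.
  Stage I.2 not carried; the authority fails its burden.
So the applicant prevails on this issue.
— Issue II —
Stage II.1 (applicant, a more-likely-than-not showing, weight is at least 54): (e) 64 ≥ 54 — meets; (f) 61 ≥ 54 — meets.
  All elements met. The burden passes to the authority.
Stage II.2 (authority, a more-likely-than-not showing, weight is at least 54): (g) net 97−44=53 < 54 — fails.
  The authority does not carry Stage II.2.
The analysis ends at Stage II.2; the applicant prevails on this issue.
Per-issue: Issue I → applicant; Issue II → applicant. The applicant must prevail on every issue; overall, the applicant prevails.

applicant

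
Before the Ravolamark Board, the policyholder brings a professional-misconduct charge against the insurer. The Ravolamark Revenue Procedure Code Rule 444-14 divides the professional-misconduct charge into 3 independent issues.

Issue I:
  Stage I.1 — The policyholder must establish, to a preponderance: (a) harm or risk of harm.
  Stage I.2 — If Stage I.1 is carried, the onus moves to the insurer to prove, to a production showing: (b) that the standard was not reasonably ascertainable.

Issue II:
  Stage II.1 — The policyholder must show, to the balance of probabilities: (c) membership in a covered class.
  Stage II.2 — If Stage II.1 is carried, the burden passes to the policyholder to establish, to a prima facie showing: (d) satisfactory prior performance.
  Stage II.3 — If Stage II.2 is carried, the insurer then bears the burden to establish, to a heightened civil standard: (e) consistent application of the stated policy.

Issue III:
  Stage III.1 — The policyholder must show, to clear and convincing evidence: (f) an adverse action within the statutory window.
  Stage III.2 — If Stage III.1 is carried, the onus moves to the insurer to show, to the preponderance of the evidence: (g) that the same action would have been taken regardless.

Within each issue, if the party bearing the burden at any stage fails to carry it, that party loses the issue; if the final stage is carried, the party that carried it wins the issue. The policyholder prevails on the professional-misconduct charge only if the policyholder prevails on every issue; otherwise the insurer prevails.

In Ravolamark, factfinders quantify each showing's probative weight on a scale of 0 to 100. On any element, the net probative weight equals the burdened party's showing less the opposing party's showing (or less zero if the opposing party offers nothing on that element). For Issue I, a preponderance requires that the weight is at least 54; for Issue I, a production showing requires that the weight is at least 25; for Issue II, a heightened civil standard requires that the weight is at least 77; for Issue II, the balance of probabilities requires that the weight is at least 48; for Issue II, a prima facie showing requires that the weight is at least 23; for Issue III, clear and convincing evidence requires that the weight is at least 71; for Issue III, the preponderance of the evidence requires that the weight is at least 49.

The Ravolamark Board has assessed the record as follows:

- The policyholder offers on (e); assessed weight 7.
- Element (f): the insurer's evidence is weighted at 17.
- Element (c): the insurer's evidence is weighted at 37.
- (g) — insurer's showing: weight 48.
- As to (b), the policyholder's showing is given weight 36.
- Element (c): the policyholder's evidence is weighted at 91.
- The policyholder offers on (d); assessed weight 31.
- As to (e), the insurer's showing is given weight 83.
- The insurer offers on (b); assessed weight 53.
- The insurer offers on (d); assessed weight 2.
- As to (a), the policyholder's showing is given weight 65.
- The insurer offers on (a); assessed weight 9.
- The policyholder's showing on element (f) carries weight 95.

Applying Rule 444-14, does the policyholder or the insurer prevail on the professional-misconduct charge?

policyholder

— Issue I —
At Stage I.1 the policyholder must meet a preponderance (weight is at least 54): on (a) the weight is 65 less the opposing 9 gives net 56, ≥ 54, so (a) meets the standard.
  All elements met. The burden passes to the insurer.
At Stage I.2 the insurer must meet a production showing (weight is at least 25): on (b) the weight is 53 less the opposing 36 gives net 17, < 25, so (b) does not meet the standard.
  The insurer does not carry Stage I.2.
The policyholder prevails on this issue.
— Issue II —
Stage II.1 — burden on policyholder; standard: the balance of probabilities (weight is at least 48).
    (c): 91 − 37 = 54 ≥ 48 [met]
  Stage II.1 is satisfied; the policyholder continues to bear the burden.
Stage II.2 — burden on policyholder; standard: a prima facie showing (weight is at least 23).
    (d): 31 − 2 = 29 ≥ 23 [met]
  Stage II.2 is satisfied; the onus moves to the insurer.
Stage II.3 — burden on insurer; standard: a heightened civil standard (weight is at least 77).
    (e): 83 − 7 = 76 < 77 [not met]
  Not every element is met, so the insurer fails to carry Stage II.3.
The policyholder prevails on this issue.
— Issue III —
Stage III.1 (policyholder, clear and convincing evidence, weight is at least 71): (f) net 95−17=78 ≥ 71 — meets.
  The policyholder carries Stage III.1; the insurer now bears the burden.
Stage III.2 (insurer, the preponderance of the evidence, weight is at least 49): (g) 48 < 49 — fails.
  Not every element is met, so the insurer fails to carry Stage III.2.
So the policyholder prevails on this issue.
Per-issue: Issue I → policyholder; Issue II → policyholder; Issue III → policyholder. The policyholder must prevail on every issue; overall, the policyholder prevails.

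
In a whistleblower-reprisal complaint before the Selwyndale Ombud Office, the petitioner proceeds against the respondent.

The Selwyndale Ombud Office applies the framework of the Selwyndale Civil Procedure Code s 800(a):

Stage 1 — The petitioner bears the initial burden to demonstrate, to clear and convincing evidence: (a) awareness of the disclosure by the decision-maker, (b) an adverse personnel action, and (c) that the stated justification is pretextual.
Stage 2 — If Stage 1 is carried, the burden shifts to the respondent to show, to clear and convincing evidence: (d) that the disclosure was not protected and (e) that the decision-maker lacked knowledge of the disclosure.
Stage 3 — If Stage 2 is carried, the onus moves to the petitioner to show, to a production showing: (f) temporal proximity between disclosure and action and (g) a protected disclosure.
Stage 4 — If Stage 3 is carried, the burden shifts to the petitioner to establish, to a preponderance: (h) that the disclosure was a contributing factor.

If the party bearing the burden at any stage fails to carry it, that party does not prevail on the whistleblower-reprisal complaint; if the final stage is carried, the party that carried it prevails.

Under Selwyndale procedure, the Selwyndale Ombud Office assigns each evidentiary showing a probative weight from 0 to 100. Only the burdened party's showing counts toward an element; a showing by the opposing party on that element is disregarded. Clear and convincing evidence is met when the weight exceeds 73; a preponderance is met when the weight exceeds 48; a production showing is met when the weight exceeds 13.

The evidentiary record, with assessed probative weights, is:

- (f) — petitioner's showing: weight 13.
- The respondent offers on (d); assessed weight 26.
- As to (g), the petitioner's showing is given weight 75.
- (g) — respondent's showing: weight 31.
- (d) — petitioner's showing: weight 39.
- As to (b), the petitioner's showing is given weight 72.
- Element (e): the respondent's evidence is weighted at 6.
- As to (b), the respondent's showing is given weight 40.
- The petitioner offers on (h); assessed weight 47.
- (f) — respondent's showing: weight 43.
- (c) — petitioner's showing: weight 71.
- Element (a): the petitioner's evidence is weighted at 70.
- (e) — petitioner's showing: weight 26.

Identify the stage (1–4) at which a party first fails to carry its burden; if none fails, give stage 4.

Stage 1 — burden on petitioner; standard: clear and convincing evidence (weight exceeds 73).
    (a): 70 ≤ 73 [not met]
    (b): 72 (respondent's 40 disregarded) ≤ 73 [not met]
    (c): 71 ≤ 73 [not met]
  Stage 1 not carried; the petitioner fails its burden.
The respondent prevails.

stage 1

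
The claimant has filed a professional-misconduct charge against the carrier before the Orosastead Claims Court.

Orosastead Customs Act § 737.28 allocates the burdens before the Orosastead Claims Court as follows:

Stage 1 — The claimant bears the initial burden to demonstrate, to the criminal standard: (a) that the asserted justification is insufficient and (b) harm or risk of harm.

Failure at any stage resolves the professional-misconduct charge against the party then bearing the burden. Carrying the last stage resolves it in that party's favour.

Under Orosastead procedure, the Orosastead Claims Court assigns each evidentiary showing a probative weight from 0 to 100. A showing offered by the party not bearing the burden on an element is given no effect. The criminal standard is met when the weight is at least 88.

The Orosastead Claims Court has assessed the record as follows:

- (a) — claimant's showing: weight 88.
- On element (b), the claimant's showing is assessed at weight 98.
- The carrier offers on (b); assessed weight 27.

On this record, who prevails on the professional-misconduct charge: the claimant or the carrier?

Stage 1 (claimant, the criminal standard, weight is at least 88): (a) 88 ≥ 88 — meets; (b) 98 (carrier's 27 disregarded) ≥ 88 — meets.
  The claimant carries the last stage.
All stages carried — the claimant prevails.

claimant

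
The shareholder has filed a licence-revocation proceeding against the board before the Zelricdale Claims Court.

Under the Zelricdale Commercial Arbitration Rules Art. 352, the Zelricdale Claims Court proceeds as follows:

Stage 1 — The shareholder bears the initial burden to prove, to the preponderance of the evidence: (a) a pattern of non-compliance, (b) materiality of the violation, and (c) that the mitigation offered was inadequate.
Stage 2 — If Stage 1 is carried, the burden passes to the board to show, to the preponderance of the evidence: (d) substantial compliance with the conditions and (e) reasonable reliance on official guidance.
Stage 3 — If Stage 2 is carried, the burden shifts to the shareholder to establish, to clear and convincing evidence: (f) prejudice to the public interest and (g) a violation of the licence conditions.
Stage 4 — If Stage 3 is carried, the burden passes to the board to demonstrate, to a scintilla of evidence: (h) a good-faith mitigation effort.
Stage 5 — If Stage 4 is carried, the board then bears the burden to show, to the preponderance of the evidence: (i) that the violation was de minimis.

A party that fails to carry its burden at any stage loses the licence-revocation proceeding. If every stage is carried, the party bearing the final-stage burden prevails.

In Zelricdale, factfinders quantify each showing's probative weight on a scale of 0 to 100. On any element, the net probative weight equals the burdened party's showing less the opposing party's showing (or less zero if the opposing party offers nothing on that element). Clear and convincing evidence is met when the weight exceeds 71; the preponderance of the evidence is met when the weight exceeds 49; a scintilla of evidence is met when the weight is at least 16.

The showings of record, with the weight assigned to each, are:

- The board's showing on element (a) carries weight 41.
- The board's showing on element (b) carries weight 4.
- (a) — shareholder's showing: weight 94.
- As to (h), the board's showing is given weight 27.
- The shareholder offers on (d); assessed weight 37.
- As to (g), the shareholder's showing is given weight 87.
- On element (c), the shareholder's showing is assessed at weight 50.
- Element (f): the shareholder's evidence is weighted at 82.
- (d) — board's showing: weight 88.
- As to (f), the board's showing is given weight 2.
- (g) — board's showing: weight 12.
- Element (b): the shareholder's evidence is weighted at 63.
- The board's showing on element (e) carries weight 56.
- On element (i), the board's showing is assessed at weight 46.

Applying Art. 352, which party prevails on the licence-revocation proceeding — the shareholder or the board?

Stage 1 — burden on shareholder; standard: the preponderance of the evidence (weight exceeds 49).
    (a): 94 − 41 = 53 > 49 [met]
    (b): 63 − 4 = 59 > 49 [met]
    (c): 50 > 49 [met]
  The shareholder carries Stage 1; the board now bears the burden.
Stage 2 — burden on board; standard: the preponderance of the evidence (weight exceeds 49).
    (d): 88 − 37 = 51 > 49 [met]
    (e): 56 > 49 [met]
  Stage 2 carried; the burden shifts to the shareholder.
Stage 3 — burden on shareholder; standard: clear and convincing evidence (weight exceeds 71).
    (f): 82 − 2 = 80 > 71 [met]
    (g): 87 − 12 = 75 > 71 [met]
  All elements met. The burden passes to the board.
Stage 4 — burden on board; standard: a scintilla of evidence (weight is at least 16).
    (h): 27 ≥ 16 [met]
  All elements met. The board retains the burden for Stage 5.
Stage 5 — burden on board; standard: the preponderance of the evidence (weight exceeds 49).
    (i): 46 ≤ 49 [not met]
  Stage 5 not carried; the board fails its burden.
So the shareholder prevails.

shareholder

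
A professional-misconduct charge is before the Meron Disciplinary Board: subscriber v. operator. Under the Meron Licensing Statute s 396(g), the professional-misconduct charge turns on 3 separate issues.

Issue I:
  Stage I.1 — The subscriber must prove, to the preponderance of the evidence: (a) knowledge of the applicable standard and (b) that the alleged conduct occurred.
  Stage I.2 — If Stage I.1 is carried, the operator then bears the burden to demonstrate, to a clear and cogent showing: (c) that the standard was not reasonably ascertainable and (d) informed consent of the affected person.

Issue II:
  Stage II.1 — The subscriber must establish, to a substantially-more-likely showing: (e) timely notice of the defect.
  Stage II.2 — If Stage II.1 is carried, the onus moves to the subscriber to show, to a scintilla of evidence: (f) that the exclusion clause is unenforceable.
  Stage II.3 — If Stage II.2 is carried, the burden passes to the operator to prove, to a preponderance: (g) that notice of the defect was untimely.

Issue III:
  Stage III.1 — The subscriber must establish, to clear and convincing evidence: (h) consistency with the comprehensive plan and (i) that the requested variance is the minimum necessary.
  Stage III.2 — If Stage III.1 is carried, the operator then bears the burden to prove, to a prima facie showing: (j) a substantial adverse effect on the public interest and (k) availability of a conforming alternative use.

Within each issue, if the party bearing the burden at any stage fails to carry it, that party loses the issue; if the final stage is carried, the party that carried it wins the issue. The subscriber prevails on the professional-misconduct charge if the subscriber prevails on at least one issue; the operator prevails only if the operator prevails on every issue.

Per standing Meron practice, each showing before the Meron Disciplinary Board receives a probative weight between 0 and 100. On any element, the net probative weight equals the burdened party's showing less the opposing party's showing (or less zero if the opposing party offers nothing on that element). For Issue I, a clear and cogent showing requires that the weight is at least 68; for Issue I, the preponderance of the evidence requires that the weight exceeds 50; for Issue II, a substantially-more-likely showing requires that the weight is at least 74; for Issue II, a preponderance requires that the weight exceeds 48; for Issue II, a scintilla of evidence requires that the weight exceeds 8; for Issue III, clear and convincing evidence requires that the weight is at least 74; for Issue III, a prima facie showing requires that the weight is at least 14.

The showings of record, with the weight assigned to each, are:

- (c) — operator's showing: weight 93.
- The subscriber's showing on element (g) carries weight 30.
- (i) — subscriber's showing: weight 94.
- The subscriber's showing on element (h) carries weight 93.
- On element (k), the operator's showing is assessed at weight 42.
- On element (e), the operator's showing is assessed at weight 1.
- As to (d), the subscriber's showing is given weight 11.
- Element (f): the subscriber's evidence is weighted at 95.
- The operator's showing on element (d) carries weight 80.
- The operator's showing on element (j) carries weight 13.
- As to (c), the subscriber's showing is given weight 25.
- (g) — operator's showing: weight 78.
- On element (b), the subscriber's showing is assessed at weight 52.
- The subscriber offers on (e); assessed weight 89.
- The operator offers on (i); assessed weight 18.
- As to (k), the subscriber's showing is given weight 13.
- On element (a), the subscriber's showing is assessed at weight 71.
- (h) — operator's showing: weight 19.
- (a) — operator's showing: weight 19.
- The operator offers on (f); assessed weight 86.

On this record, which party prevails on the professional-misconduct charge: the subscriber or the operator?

subscriber

— Issue I —
Stage I.1 (subscriber, the preponderance of the evidence, weight exceeds 50): (a) net 71−19=52 > 50 — meets; (b) 52 > 50 — meets.
  Stage I.1 carried; the burden shifts to the operator.
Stage I.2 (operator, a clear and cogent showing, weight is at least 68): (c) net 93−25=68 ≥ 68 — meets; (d) net 80−11=69 ≥ 68 — meets.
  All elements met at the final stage.
With every stage satisfied, the operator prevails on this issue.
— Issue II —
Stage II.1 (subscriber, a substantially-more-likely showing, weight is at least 74): (e) net 89−1=88 ≥ 74 — meets.
  Stage II.1 is satisfied; the subscriber continues to bear the burden.
Stage II.2 (subscriber, a scintilla of evidence, weight exceeds 8): (f) net 95−86=9 > 8 — meets.
  All elements met. The burden passes to the operator.
Stage II.3 (operator, a preponderance, weight exceeds 48): (g) net 78−30=48 ≤ 48 — fails.
  Stage II.3 not carried; the operator fails its burden.
So the subscriber prevails on this issue.
— Issue III —
Stage III.1 (subscriber, clear and convincing evidence, weight is at least 74): (h) net 93−19=74 ≥ 74 — meets; (i) net 94−18=76 ≥ 74 — meets.
  All elements met. The burden passes to the operator.
Stage III.2 (operator, a prima facie showing, weight is at least 14): (j) 13 < 14 — fails; (k) net 42−13=29 ≥ 14 — meets.
  The operator does not carry Stage III.2.
The analysis ends at Stage III.2; the subscriber prevails on this issue.
Per-issue: Issue I → operator; Issue II → subscriber; Issue III → subscriber. The subscriber must prevail on at least one issue; overall, the subscriber prevails.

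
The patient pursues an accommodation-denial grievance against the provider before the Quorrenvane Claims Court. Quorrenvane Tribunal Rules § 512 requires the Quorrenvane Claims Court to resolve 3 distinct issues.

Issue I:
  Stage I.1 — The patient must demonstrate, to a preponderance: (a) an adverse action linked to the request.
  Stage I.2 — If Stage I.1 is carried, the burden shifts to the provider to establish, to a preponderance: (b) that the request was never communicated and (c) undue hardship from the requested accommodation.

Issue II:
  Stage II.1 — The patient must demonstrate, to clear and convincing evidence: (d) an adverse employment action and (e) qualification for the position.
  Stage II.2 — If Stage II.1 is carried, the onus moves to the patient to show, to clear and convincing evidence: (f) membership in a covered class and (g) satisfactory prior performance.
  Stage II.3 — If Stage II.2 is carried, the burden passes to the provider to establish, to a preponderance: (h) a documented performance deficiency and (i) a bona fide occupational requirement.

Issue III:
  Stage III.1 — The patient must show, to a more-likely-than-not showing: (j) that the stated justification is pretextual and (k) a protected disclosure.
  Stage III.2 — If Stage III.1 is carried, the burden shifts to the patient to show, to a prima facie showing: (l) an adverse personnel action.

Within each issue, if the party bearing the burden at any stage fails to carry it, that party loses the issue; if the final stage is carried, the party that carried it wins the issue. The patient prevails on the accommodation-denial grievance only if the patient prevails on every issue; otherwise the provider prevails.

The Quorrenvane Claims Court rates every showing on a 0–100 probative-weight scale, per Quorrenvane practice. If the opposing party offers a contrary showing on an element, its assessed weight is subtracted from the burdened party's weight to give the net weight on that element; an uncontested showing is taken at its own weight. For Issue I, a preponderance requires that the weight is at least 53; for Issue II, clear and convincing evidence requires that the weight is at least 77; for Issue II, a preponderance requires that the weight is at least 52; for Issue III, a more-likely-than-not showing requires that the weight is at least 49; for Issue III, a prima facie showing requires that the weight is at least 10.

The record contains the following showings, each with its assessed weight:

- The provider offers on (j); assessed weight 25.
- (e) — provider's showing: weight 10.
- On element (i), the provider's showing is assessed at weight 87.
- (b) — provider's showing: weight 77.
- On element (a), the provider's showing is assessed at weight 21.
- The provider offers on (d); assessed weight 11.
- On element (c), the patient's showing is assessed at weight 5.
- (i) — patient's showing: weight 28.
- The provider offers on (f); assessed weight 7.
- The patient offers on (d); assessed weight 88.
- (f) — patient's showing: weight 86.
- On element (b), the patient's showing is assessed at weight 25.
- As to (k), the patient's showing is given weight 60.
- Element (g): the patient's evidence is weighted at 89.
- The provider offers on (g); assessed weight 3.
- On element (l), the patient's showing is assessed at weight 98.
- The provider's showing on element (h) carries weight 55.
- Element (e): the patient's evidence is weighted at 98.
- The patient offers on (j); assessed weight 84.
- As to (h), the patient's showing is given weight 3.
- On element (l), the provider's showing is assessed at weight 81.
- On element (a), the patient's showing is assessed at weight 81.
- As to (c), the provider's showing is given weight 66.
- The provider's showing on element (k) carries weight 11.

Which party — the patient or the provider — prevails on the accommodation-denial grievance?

provider

— Issue I —
At Stage I.1 the patient must meet a preponderance (weight is at least 53): on (a) the weight is 81 less the opposing 21 gives net 60, ≥ 53, so (a) meets the standard.
  Stage I.1 carried; the burden shifts to the provider.
At Stage I.2 the provider must meet a preponderance (weight is at least 53): on (b) the weight is 77 less the opposing 25 gives net 52, which does not reach 53, so (b) does not meet the standard; on (c) the weight is 66 less the opposing 5 gives net 61, which does reach 53, so (c) meets the standard.
  The provider does not carry Stage I.2.
The patient prevails on this issue.
— Issue II —
Stage II.1 — burden on patient; standard: clear and convincing evidence (weight is at least 77).
    (d): 88 − 11 = 77 ≥ 77 [met]
    (e): 98 − 10 = 88 ≥ 77 [met]
  Stage II.1 is satisfied; the patient continues to bear the burden.
Stage II.2 — burden on patient; standard: clear and convincing evidence (weight is at least 77).
    (f): 86 − 7 = 79 ≥ 77 [met]
    (g): 89 − 3 = 86 ≥ 77 [met]
  Stage II.2 carried; the burden shifts to the provider.
Stage II.3 — burden on provider; standard: a preponderance (weight is at least 52).
    (h): 55 − 3 = 52 ≥ 52 [met]
    (i): 87 − 28 = 59 ≥ 52 [met]
  All elements met at the final stage.
All stages carried — the provider prevails on this issue.
— Issue III —
At Stage III.1 the patient must meet a more-likely-than-not showing (weight is at least 49): on (j) the weight is 84 less the opposing 25 gives net 59, ≥ 49, so (j) meets the standard; on (k) the weight is 60 less the opposing 11 gives net 49, ≥ 49, so (k) meets the standard.
  Stage III.1 is satisfied; the patient continues to bear the burden.
At Stage III.2 the patient must meet a prima facie showing (weight is at least 10): on (l) the weight is 98 less the opposing 81 gives net 17, ≥ 10, so (l) meets the standard.
  The patient carries the last stage.
All stages carried — the patient prevails on this issue.
Per-issue: Issue I → patient; Issue II → provider; Issue III → patient. The patient must prevail on every issue; overall, the provider prevails.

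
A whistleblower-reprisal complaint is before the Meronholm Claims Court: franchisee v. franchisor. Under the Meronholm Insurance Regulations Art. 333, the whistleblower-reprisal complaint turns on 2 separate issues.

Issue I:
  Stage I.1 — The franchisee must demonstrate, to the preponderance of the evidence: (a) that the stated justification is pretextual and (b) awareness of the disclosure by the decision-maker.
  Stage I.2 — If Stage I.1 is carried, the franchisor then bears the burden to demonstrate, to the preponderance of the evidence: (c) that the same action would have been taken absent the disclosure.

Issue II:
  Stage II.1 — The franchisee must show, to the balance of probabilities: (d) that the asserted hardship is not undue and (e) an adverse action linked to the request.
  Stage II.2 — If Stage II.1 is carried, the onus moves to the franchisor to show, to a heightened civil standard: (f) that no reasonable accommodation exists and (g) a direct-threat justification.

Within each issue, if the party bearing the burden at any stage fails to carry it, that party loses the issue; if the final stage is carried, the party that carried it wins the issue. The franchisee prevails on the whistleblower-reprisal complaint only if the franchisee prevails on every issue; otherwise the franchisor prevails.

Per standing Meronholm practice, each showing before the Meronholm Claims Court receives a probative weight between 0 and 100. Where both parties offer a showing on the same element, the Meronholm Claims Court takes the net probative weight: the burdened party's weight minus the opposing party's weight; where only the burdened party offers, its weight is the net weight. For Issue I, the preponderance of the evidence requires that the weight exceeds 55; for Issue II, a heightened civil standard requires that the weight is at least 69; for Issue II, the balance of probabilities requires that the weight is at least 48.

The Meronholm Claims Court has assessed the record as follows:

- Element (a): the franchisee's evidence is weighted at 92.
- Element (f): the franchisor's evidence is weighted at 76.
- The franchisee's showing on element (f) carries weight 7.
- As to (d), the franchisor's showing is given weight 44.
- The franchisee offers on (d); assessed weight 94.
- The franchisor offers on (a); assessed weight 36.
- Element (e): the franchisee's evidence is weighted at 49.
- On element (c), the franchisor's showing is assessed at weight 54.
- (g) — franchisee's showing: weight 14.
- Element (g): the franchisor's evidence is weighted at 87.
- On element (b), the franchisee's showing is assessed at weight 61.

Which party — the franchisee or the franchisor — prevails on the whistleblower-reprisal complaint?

— Issue I —
At Stage I.1 the franchisee must meet the preponderance of the evidence (weight exceeds 55): on (a) the weight is 92 less the opposing 36 gives net 56, > 55, so (a) meets the standard; on (b) the weight is 61, which does exceed 55, so (b) meets the standard.
  The franchisee carries Stage I.1; the franchisor now bears the burden.
At Stage I.2 the franchisor must meet the preponderance of the evidence (weight exceeds 55): on (c) the weight is 54, ≤ 55, so (c) does not meet the standard.
  Not every element is met, so the franchisor fails to carry Stage I.2.
So the franchisee prevails on this issue.
— Issue II —
Stage II.1 — burden on franchisee; standard: the balance of probabilities (weight is at least 48).
    (d): 94 − 44 = 50 ≥ 48 [met]
    (e): 49 ≥ 48 [met]
  Stage II.1 is satisfied; the onus moves to the franchisor.
Stage II.2 — burden on franchisor; standard: a heightened civil standard (weight is at least 69).
    (f): 76 − 7 = 69 ≥ 69 [met]
    (g): 87 − 14 = 73 ≥ 69 [met]
  Stage II.2 carried; the final stage is satisfied.
With every stage satisfied, the franchisor prevails on this issue.
Per-issue: Issue I → franchisee; Issue II → franchisor. The franchisee must prevail on every issue; overall, the franchisor prevails.

franchisor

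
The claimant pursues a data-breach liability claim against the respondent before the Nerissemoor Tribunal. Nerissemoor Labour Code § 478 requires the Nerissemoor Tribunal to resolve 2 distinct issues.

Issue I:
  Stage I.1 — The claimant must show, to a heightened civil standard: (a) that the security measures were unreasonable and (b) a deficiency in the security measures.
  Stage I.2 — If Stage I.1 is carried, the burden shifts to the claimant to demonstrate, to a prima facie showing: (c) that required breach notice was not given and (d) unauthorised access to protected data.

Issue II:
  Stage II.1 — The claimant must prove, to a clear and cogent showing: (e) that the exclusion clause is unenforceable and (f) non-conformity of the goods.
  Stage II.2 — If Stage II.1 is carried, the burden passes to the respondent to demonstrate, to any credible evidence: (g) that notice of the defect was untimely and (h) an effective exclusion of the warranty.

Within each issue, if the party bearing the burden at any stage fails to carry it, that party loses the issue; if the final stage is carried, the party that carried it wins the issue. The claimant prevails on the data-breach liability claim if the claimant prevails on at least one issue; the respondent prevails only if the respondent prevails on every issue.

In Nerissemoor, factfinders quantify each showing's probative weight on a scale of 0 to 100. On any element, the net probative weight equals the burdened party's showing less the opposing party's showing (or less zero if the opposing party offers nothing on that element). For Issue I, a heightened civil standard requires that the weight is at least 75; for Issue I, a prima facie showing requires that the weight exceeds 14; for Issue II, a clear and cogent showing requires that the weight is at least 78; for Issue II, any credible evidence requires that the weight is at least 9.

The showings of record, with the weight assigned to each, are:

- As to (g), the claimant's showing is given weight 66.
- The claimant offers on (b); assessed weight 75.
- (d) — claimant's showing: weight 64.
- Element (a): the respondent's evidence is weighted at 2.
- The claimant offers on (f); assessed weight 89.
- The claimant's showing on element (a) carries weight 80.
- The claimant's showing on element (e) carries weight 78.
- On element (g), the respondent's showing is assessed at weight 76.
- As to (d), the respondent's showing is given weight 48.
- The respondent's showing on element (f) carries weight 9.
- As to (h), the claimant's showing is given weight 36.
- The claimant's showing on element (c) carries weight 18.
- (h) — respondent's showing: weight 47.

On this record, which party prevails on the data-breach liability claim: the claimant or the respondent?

claimant

— Issue I —
At Stage I.1 the claimant must meet a heightened civil standard (weight is at least 75): on (a) the weight is 80 less the opposing 2 gives net 78, ≥ 75, so (a) meets the standard; on (b) the weight is 75, which does reach 75, so (b) meets the standard.
  All elements met. The claimant retains the burden for Stage I.2.
At Stage I.2 the claimant must meet a prima facie showing (weight exceeds 14): on (c) the weight is 18, > 14, so (c) meets the standard; on (d) the weight is 64 less the opposing 48 gives net 16, > 14, so (d) meets the standard.
  Stage I.2 carried; the final stage is satisfied.
With every stage satisfied, the claimant prevails on this issue.
— Issue II —
Stage II.1 (claimant, a clear and cogent showing, weight is at least 78): (e) 78 ≥ 78 — meets; (f) net 89−9=80 ≥ 78 — meets.
  The claimant carries Stage II.1; the respondent now bears the burden.
Stage II.2 (respondent, any credible evidence, weight is at least 9): (g) net 76−66=10 ≥ 9 — meets; (h) net 47−36=11 ≥ 9 — meets.
  The respondent carries the last stage.
With every stage satisfied, the respondent prevails on this issue.
Per-issue: Issue I → claimant; Issue II → respondent. The claimant must prevail on at least one issue; overall, the claimant prevails.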